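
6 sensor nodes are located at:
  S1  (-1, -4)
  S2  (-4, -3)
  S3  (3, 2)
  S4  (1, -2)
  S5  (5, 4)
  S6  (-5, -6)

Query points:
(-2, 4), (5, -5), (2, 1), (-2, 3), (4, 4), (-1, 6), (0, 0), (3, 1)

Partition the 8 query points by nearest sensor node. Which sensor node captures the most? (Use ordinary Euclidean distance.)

S3

(-2, 4) — d² to each: S1:65, S2:53, S3:29, S4:45, S5:49, S6:109 → nearest is S3
(5, -5) — d² to each: S1:37, S2:85, S3:53, S4:25, S5:81, S6:101 → nearest is S4
(2, 1) — d² to each: S1:34, S2:52, S3:2, S4:10, S5:18, S6:98 → nearest is S3
(-2, 3) — d² to each: S1:50, S2:40, S3:26, S4:34, S5:50, S6:90 → nearest is S3
(4, 4) — d² to each: S1:89, S2:113, S3:5, S4:45, S5:1, S6:181 → nearest is S5
(-1, 6) — d² to each: S1:100, S2:90, S3:32, S4:68, S5:40, S6:160 → nearest is S3
(0, 0) — d² to each: S1:17, S2:25, S3:13, S4:5, S5:41, S6:61 → nearest is S4
(3, 1) — d² to each: S1:41, S2:65, S3:1, S4:13, S5:13, S6:113 → nearest is S3
Tally — S3:5, S4:2, S5:1. S3 captures the most (5).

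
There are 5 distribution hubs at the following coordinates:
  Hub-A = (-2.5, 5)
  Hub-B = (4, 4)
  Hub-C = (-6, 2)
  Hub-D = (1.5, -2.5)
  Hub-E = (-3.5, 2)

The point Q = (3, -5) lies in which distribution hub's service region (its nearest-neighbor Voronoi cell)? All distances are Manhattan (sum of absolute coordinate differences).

Hub-D

d(Q, Hub-A) = |3−(-2.5)| + |-5−5| = 5.5 + 10 = 15.5
d(Q, Hub-B) = |3−4| + |-5−4| = 1 + 9 = 10
d(Q, Hub-C) = |3−(-6)| + |-5−2| = 9 + 7 = 16
d(Q, Hub-D) = |3−1.5| + |-5−(-2.5)| = 1.5 + 2.5 = 4
d(Q, Hub-E) = |3−(-3.5)| + |-5−2| = 6.5 + 7 = 13.5
Hub-D is nearest.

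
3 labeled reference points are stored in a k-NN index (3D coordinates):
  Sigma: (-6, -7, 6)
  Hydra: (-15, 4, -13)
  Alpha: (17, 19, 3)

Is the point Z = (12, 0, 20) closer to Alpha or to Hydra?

Compare squared distances:
d²(Z, Alpha) = (12−17)² + (0−19)² + (20−3)² = 25 + 361 + 289 = 675
d²(Z, Hydra) = (12−(-15))² + (0−4)² + (20−(-13))² = 729 + 16 + 1089 = 1834
675 < 1834, so Alpha is closer.

Alpha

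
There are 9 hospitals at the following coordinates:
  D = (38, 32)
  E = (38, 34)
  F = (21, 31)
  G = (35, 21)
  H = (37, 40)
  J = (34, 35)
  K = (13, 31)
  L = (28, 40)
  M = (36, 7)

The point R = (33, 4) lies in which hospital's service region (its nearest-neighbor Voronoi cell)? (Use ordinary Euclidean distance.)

M

Since √ is increasing, it suffices to compare squared distances:
|RD|² = (33−38)² + (4−32)² = 25 + 784 = 809
|RE|² = (33−38)² + (4−34)² = 25 + 900 = 925
|RF|² = (33−21)² + (4−31)² = 144 + 729 = 873
|RG|² = (33−35)² + (4−21)² = 4 + 289 = 293
|RH|² = (33−37)² + (4−40)² = 16 + 1296 = 1312
|RJ|² = (33−34)² + (4−35)² = 1 + 961 = 962
|RK|² = (33−13)² + (4−31)² = 400 + 729 = 1129
|RL|² = (33−28)² + (4−40)² = 25 + 1296 = 1321
|RM|² = (33−36)² + (4−7)² = 9 + 9 = 18
Minimum is at M.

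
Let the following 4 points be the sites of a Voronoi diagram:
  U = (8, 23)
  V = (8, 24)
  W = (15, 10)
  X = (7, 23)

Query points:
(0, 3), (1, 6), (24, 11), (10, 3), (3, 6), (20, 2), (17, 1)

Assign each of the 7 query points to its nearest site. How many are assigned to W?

(0, 3) — d² to each: U:464, V:505, W:274, X:449 → nearest is W
(1, 6) — d² to each: U:338, V:373, W:212, X:325 → nearest is W
(24, 11) — d² to each: U:400, V:425, W:82, X:433 → nearest is W
(10, 3) — d² to each: U:404, V:445, W:74, X:409 → nearest is W
(3, 6) — d² to each: U:314, V:349, W:160, X:305 → nearest is W
(20, 2) — d² to each: U:585, V:628, W:89, X:610 → nearest is W
(17, 1) — d² to each: U:565, V:610, W:85, X:584 → nearest is W
7 of the 7 points have W as nearest.

7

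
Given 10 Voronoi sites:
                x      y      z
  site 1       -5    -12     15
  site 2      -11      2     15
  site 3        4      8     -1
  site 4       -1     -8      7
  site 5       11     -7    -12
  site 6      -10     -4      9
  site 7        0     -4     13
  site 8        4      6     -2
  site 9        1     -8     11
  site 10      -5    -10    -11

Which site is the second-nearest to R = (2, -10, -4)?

Compare squared distances (the ordering matches that of the actual distances):
d²(R, site 1) = 49 + 4 + 361 = 414
d²(R, site 2) = 169 + 144 + 361 = 674
d²(R, site 3) = 4 + 324 + 9 = 337
d²(R, site 4) = 9 + 4 + 121 = 134
d²(R, site 5) = 81 + 9 + 64 = 154
d²(R, site 6) = 144 + 36 + 169 = 349
d²(R, site 7) = 4 + 36 + 289 = 329
d²(R, site 8) = 4 + 256 + 4 = 264
d²(R, site 9) = 1 + 4 + 225 = 230
d²(R, site 10) = 49 + 0 + 49 = 98
Sorted ascending: site 10, site 4, site 5, … — the second-nearest is site 4.

site 4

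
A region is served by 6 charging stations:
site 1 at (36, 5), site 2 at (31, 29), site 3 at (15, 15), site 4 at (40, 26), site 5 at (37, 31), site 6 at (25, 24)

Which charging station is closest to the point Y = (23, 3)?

Squared Euclidean distances:
d²(Y, site 1) = (23−36)² + (3−5)² = 169 + 4 = 173
d²(Y, site 2) = (23−31)² + (3−29)² = 64 + 676 = 740
d²(Y, site 3) = (23−15)² + (3−15)² = 64 + 144 = 208
d²(Y, site 4) = (23−40)² + (3−26)² = 289 + 529 = 818
d²(Y, site 5) = (23−37)² + (3−31)² = 196 + 784 = 980
d²(Y, site 6) = (23−25)² + (3−24)² = 4 + 441 = 445
Minimum is at site 1.

site 1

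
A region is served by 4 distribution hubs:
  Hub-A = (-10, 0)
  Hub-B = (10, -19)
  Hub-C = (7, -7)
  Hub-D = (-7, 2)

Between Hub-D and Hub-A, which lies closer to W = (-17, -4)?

Compare squared distances:
d²(W, Hub-D) = (-17−(-7))² + (-4−2)² = 100 + 36 = 136
d²(W, Hub-A) = (-17−(-10))² + (-4−0)² = 49 + 16 = 65
136 > 65, so Hub-A is closer.

Hub-A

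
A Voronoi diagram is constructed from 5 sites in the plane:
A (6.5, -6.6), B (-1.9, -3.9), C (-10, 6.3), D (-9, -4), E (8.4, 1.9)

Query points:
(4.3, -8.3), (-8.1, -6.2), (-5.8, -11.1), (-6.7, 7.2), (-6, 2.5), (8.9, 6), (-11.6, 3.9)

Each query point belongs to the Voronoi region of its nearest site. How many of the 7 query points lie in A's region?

1

(4.3, -8.3) — d² to each: A:7.73, B:57.8, C:417.65, D:195.38, E:120.85 → nearest is A
(-8.1, -6.2) — d² to each: A:213.32, B:43.73, C:159.86, D:5.65, E:337.86 → nearest is D
(-5.8, -11.1) — d² to each: A:171.54, B:67.05, C:320.4, D:60.65, E:370.64 → nearest is D
(-6.7, 7.2) — d² to each: A:364.68, B:146.25, C:11.7, D:130.73, E:256.1 → nearest is C
(-6, 2.5) — d² to each: A:239.06, B:57.77, C:30.44, D:51.25, E:207.72 → nearest is C
(8.9, 6) — d² to each: A:164.52, B:214.65, C:357.3, D:420.41, E:17.06 → nearest is E
(-11.6, 3.9) — d² to each: A:437.86, B:154.93, C:8.32, D:69.17, E:404 → nearest is C
1 of the 7 points has A as nearest.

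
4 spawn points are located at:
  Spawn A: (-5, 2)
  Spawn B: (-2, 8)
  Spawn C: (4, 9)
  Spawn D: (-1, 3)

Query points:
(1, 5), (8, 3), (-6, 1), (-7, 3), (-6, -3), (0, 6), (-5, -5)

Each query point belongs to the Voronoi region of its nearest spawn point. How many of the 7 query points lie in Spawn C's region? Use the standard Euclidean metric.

1

(1, 5) — d² to each: Spawn A:45, Spawn B:18, Spawn C:25, Spawn D:8 → nearest is Spawn D
(8, 3) — d² to each: Spawn A:170, Spawn B:125, Spawn C:52, Spawn D:81 → nearest is Spawn C
(-6, 1) — d² to each: Spawn A:2, Spawn B:65, Spawn C:164, Spawn D:29 → nearest is Spawn A
(-7, 3) — d² to each: Spawn A:5, Spawn B:50, Spawn C:157, Spawn D:36 → nearest is Spawn A
(-6, -3) — d² to each: Spawn A:26, Spawn B:137, Spawn C:244, Spawn D:61 → nearest is Spawn A
(0, 6) — d² to each: Spawn A:41, Spawn B:8, Spawn C:25, Spawn D:10 → nearest is Spawn B
(-5, -5) — d² to each: Spawn A:49, Spawn B:178, Spawn C:277, Spawn D:80 → nearest is Spawn A
1 of the 7 points has Spawn C as nearest.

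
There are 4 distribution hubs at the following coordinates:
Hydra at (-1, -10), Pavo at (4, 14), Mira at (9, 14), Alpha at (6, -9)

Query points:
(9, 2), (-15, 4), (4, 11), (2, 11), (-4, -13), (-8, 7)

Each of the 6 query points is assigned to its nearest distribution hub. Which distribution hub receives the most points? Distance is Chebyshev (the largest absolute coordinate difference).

(9, 2) — d to each: Hydra:12, Pavo:12, Mira:12, Alpha:11 → nearest is Alpha
(-15, 4) — d to each: Hydra:14, Pavo:19, Mira:24, Alpha:21 → nearest is Hydra
(4, 11) — d to each: Hydra:21, Pavo:3, Mira:5, Alpha:20 → nearest is Pavo
(2, 11) — d to each: Hydra:21, Pavo:3, Mira:7, Alpha:20 → nearest is Pavo
(-4, -13) — d to each: Hydra:3, Pavo:27, Mira:27, Alpha:10 → nearest is Hydra
(-8, 7) — d to each: Hydra:17, Pavo:12, Mira:17, Alpha:16 → nearest is Pavo
Tally — Hydra:2, Pavo:3, Alpha:1. Pavo captures the most (3).

Pavo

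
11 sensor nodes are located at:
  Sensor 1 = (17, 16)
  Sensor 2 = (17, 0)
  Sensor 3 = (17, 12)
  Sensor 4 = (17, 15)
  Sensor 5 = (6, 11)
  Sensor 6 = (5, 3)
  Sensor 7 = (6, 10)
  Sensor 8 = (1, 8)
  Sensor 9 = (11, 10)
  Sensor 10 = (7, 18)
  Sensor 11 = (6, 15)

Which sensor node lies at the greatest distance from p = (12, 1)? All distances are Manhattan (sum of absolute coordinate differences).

Sensor 10

d(p, Sensor 1) = |12−17| + |1−16| = 5 + 15 = 20
d(p, Sensor 2) = |12−17| + |1−0| = 5 + 1 = 6
d(p, Sensor 3) = |12−17| + |1−12| = 5 + 11 = 16
d(p, Sensor 4) = |12−17| + |1−15| = 5 + 14 = 19
d(p, Sensor 5) = |12−6| + |1−11| = 6 + 10 = 16
d(p, Sensor 6) = |12−5| + |1−3| = 7 + 2 = 9
d(p, Sensor 7) = |12−6| + |1−10| = 6 + 9 = 15
d(p, Sensor 8) = |12−1| + |1−8| = 11 + 7 = 18
d(p, Sensor 9) = |12−11| + |1−10| = 1 + 9 = 10
d(p, Sensor 10) = |12−7| + |1−18| = 5 + 17 = 22
d(p, Sensor 11) = |12−6| + |1−15| = 6 + 14 = 20
The largest is to Sensor 10.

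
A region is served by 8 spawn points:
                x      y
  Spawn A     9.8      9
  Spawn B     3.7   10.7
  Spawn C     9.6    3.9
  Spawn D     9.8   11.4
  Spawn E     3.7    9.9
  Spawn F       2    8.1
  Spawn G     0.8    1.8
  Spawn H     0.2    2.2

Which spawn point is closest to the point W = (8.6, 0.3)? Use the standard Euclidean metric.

Spawn C

Squared Euclidean distances:
d²(W, Spawn A) = 1.44 + 75.69 = 77.13
d²(W, Spawn B) = 24.01 + 108.16 = 132.17
d²(W, Spawn C) = 1 + 12.96 = 13.96
d²(W, Spawn D) = 1.44 + 123.21 = 124.65
d²(W, Spawn E) = 24.01 + 92.16 = 116.17
d²(W, Spawn F) = 43.56 + 60.84 = 104.4
d²(W, Spawn G) = 60.84 + 2.25 = 63.09
d²(W, Spawn H) = 70.56 + 3.61 = 74.17
Spawn C is nearest.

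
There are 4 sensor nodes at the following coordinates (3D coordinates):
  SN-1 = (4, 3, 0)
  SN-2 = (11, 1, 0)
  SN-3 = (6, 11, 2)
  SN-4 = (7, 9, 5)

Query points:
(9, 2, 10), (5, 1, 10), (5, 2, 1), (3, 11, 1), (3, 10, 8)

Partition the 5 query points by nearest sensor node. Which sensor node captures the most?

SN-4

(9, 2, 10) — d² to each: SN-1:126, SN-2:105, SN-3:154, SN-4:78 → nearest is SN-4
(5, 1, 10) — d² to each: SN-1:105, SN-2:136, SN-3:165, SN-4:93 → nearest is SN-4
(5, 2, 1) — d² to each: SN-1:3, SN-2:38, SN-3:83, SN-4:69 → nearest is SN-1
(3, 11, 1) — d² to each: SN-1:66, SN-2:165, SN-3:10, SN-4:36 → nearest is SN-3
(3, 10, 8) — d² to each: SN-1:114, SN-2:209, SN-3:46, SN-4:26 → nearest is SN-4
Tally — SN-1:1, SN-3:1, SN-4:3. SN-4 captures the most (3).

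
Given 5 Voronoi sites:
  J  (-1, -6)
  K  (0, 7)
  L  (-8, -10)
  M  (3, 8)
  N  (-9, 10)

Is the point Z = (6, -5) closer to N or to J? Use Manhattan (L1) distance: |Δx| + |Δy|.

J

d(Z,N) = |6−(-9)| + |-5−10| = 15 + 15 = 30
d(Z,J) = |6−(-1)| + |-5−(-6)| = 7 + 1 = 8
30 > 8, so J is closer.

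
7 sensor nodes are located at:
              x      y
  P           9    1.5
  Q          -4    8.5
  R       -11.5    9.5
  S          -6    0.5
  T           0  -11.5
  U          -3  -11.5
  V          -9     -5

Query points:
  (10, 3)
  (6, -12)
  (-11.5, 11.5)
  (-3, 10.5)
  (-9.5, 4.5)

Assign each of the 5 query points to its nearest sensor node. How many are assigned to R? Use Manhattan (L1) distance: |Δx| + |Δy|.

(10, 3) — d to each: P:2.5, Q:19.5, R:28, S:18.5, T:24.5, U:27.5, V:27 → nearest is P
(6, -12) — d to each: P:16.5, Q:30.5, R:39, S:24.5, T:6.5, U:9.5, V:22 → nearest is T
(-11.5, 11.5) — d to each: P:30.5, Q:10.5, R:2, S:16.5, T:34.5, U:31.5, V:19 → nearest is R
(-3, 10.5) — d to each: P:21, Q:3, R:9.5, S:13, T:25, U:22, V:21.5 → nearest is Q
(-9.5, 4.5) — d to each: P:21.5, Q:9.5, R:7, S:7.5, T:25.5, U:22.5, V:10 → nearest is R
2 of the 5 points have R as nearest.

2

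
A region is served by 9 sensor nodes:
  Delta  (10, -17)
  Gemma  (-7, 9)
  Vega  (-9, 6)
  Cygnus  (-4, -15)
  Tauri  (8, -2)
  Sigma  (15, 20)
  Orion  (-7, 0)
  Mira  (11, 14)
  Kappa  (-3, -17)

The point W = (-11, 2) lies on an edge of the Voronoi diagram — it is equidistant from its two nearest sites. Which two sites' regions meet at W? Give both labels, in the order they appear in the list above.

Squared distances from W to each site:
d²(W, Delta) = (-11−10)² + (2−(-17))² = 441 + 361 = 802
d²(W, Gemma) = (-11−(-7))² + (2−9)² = 16 + 49 = 65
d²(W, Vega) = (-11−(-9))² + (2−6)² = 4 + 16 = 20
d²(W, Cygnus) = (-11−(-4))² + (2−(-15))² = 49 + 289 = 338
d²(W, Tauri) = (-11−8)² + (2−(-2))² = 361 + 16 = 377
d²(W, Sigma) = (-11−15)² + (2−20)² = 676 + 324 = 1000
d²(W, Orion) = (-11−(-7))² + (2−0)² = 16 + 4 = 20
d²(W, Mira) = (-11−11)² + (2−14)² = 484 + 144 = 628
d²(W, Kappa) = (-11−(-3))² + (2−(-17))² = 64 + 361 = 425
W is equidistant from Vega and Orion (both at squared distance 20), and every other site is strictly farther — so W lies on the Vega–Orion Voronoi edge.

Vega and Orion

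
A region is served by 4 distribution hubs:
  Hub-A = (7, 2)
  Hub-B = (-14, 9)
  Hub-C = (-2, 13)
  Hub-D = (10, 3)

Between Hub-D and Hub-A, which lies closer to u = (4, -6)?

Hub-A

Compare squared distances:
d²(u, Hub-D) = (4−10)² + (-6−3)² = 36 + 81 = 117
d²(u, Hub-A) = (4−7)² + (-6−2)² = 9 + 64 = 73
117 > 73, so Hub-A is closer.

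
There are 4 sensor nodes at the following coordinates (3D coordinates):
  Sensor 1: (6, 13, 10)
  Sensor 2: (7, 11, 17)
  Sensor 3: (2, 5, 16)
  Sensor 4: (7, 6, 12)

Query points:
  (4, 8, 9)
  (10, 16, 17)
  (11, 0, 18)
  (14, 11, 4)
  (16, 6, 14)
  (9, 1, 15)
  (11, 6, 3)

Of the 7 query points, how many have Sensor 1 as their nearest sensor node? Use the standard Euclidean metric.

1

(4, 8, 9) — d² to each: Sensor 1:30, Sensor 2:82, Sensor 3:62, Sensor 4:22 → nearest is Sensor 4
(10, 16, 17) — d² to each: Sensor 1:74, Sensor 2:34, Sensor 3:186, Sensor 4:134 → nearest is Sensor 2
(11, 0, 18) — d² to each: Sensor 1:258, Sensor 2:138, Sensor 3:110, Sensor 4:88 → nearest is Sensor 4
(14, 11, 4) — d² to each: Sensor 1:104, Sensor 2:218, Sensor 3:324, Sensor 4:138 → nearest is Sensor 1
(16, 6, 14) — d² to each: Sensor 1:165, Sensor 2:115, Sensor 3:201, Sensor 4:85 → nearest is Sensor 4
(9, 1, 15) — d² to each: Sensor 1:178, Sensor 2:108, Sensor 3:66, Sensor 4:38 → nearest is Sensor 4
(11, 6, 3) — d² to each: Sensor 1:123, Sensor 2:237, Sensor 3:251, Sensor 4:97 → nearest is Sensor 4
1 of the 7 points has Sensor 1 as nearest.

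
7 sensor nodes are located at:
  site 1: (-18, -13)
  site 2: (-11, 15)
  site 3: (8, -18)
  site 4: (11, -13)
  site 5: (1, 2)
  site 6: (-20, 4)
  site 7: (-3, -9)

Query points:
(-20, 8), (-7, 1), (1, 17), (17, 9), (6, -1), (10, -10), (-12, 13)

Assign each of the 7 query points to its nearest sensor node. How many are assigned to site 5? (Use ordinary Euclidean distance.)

(-20, 8) — d² to each: site 1:445, site 2:130, site 3:1460, site 4:1402, site 5:477, site 6:16, site 7:578 → nearest is site 6
(-7, 1) — d² to each: site 1:317, site 2:212, site 3:586, site 4:520, site 5:65, site 6:178, site 7:116 → nearest is site 5
(1, 17) — d² to each: site 1:1261, site 2:148, site 3:1274, site 4:1000, site 5:225, site 6:610, site 7:692 → nearest is site 2
(17, 9) — d² to each: site 1:1709, site 2:820, site 3:810, site 4:520, site 5:305, site 6:1394, site 7:724 → nearest is site 5
(6, -1) — d² to each: site 1:720, site 2:545, site 3:293, site 4:169, site 5:34, site 6:701, site 7:145 → nearest is site 5
(10, -10) — d² to each: site 1:793, site 2:1066, site 3:68, site 4:10, site 5:225, site 6:1096, site 7:170 → nearest is site 4
(-12, 13) — d² to each: site 1:712, site 2:5, site 3:1361, site 4:1205, site 5:290, site 6:145, site 7:565 → nearest is site 2
3 of the 7 points have site 5 as nearest.

3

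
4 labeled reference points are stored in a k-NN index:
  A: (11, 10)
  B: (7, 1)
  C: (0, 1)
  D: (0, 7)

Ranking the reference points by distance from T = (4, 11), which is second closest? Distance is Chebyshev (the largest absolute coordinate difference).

d(T,A) = max(7, 1) = 7
d(T,B) = max(3, 10) = 10
d(T,C) = max(4, 10) = 10
d(T,D) = max(4, 4) = 4
Sorted ascending: D, A, B, … — the second-nearest is A.

A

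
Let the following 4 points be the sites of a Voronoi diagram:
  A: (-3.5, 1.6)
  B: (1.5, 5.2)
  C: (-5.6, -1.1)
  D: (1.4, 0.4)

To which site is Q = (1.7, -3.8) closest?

Compare squared distances (the ordering matches that of the actual distances):
|QA|² = (1.7−(-3.5))² + (-3.8−1.6)² = 27.04 + 29.16 = 56.2
|QB|² = (1.7−1.5)² + (-3.8−5.2)² = 0.04 + 81 = 81.04
|QC|² = (1.7−(-5.6))² + (-3.8−(-1.1))² = 53.29 + 7.29 = 60.58
|QD|² = (1.7−1.4)² + (-3.8−0.4)² = 0.09 + 17.64 = 17.73
Minimum is at D.

D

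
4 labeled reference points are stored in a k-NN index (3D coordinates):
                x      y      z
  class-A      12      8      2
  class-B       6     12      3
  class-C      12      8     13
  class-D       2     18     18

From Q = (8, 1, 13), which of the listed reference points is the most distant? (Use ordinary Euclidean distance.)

class-D

Compare squared distances (the ordering matches that of the actual distances):
d²(Q, class-A) = (8−12)² + (1−8)² + (13−2)² = 16 + 49 + 121 = 186
d²(Q, class-B) = (8−6)² + (1−12)² + (13−3)² = 4 + 121 + 100 = 225
d²(Q, class-C) = (8−12)² + (1−8)² + (13−13)² = 16 + 49 + 0 = 65
d²(Q, class-D) = (8−2)² + (1−18)² + (13−18)² = 36 + 289 + 25 = 350
The largest is to class-D.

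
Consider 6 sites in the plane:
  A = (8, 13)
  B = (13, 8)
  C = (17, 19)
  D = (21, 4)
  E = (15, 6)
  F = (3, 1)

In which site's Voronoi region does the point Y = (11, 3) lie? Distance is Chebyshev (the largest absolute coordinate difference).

d(Y,A) = max(3, 10) = 10
d(Y,B) = max(2, 5) = 5
d(Y,C) = max(6, 16) = 16
d(Y,D) = max(10, 1) = 10
d(Y,E) = max(4, 3) = 4
d(Y,F) = max(8, 2) = 8
Minimum is at E.

E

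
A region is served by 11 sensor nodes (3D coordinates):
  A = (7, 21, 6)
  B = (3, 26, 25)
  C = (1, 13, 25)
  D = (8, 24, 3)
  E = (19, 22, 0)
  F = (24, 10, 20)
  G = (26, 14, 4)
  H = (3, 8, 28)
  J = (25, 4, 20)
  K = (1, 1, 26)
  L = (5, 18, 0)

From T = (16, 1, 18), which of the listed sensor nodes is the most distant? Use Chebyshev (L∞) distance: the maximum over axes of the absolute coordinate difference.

B

d(T,A) = max(9, 20, 12) = 20
d(T,B) = max(13, 25, 7) = 25
d(T,C) = max(15, 12, 7) = 15
d(T,D) = max(8, 23, 15) = 23
d(T,E) = max(3, 21, 18) = 21
d(T,F) = max(8, 9, 2) = 9
d(T,G) = max(10, 13, 14) = 14
d(T,H) = max(13, 7, 10) = 13
d(T,J) = max(9, 3, 2) = 9
d(T,K) = max(15, 0, 8) = 15
d(T,L) = max(11, 17, 18) = 18
The largest is to B.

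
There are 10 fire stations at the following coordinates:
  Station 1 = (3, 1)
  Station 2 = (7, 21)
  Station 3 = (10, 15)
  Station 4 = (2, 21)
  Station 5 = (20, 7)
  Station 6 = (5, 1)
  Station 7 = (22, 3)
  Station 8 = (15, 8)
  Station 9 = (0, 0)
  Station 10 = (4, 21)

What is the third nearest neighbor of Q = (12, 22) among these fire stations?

Since √ is increasing, it suffices to compare squared distances:
d²(Q, Station 1) = 81 + 441 = 522
d²(Q, Station 2) = 25 + 1 = 26
d²(Q, Station 3) = 4 + 49 = 53
d²(Q, Station 4) = 100 + 1 = 101
d²(Q, Station 5) = 64 + 225 = 289
d²(Q, Station 6) = 49 + 441 = 490
d²(Q, Station 7) = 100 + 361 = 461
d²(Q, Station 8) = 9 + 196 = 205
d²(Q, Station 9) = 144 + 484 = 628
d²(Q, Station 10) = 64 + 1 = 65
Sorted ascending: Station 2, Station 3, Station 10, Station 4, … — the third-nearest is Station 10.

Station 10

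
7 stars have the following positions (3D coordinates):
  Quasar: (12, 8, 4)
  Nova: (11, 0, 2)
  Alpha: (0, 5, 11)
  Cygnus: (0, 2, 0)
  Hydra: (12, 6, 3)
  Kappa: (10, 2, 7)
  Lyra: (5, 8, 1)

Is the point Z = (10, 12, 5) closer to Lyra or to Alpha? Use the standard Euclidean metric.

Lyra

Compare squared distances:
d²(Z, Lyra) = (10−5)² + (12−8)² + (5−1)² = 25 + 16 + 16 = 57
d²(Z, Alpha) = (10−0)² + (12−5)² + (5−11)² = 100 + 49 + 36 = 185
57 < 185, so Lyra is closer.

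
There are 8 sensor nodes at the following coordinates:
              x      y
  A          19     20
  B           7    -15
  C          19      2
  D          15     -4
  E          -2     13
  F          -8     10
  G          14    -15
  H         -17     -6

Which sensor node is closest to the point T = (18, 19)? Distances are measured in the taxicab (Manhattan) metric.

d(T,A) = |18−19| + |19−20| = 1 + 1 = 2
d(T,B) = |18−7| + |19−(-15)| = 11 + 34 = 45
d(T,C) = |18−19| + |19−2| = 1 + 17 = 18
d(T,D) = |18−15| + |19−(-4)| = 3 + 23 = 26
d(T,E) = |18−(-2)| + |19−13| = 20 + 6 = 26
d(T,F) = |18−(-8)| + |19−10| = 26 + 9 = 35
d(T,G) = |18−14| + |19−(-15)| = 4 + 34 = 38
d(T,H) = |18−(-17)| + |19−(-6)| = 35 + 25 = 60
A is nearest.

A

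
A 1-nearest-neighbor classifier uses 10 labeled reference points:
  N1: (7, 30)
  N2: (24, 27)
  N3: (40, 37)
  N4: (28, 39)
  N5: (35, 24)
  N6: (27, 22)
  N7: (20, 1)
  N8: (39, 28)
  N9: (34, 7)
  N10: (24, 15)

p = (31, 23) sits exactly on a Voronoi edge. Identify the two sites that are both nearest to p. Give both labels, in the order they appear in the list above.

Squared distances from p to each site:
|pN1|² = 576 + 49 = 625
|pN2|² = 49 + 16 = 65
|pN3|² = 81 + 196 = 277
|pN4|² = 9 + 256 = 265
|pN5|² = 16 + 1 = 17
|pN6|² = 16 + 1 = 17
|pN7|² = 121 + 484 = 605
|pN8|² = 64 + 25 = 89
|pN9|² = 9 + 256 = 265
d²(p, N10) = 49 + 64 = 113
p is equidistant from N5 and N6 (both at squared distance 17), and every other site is strictly farther — so p lies on the N5–N6 Voronoi edge.

N5 and N6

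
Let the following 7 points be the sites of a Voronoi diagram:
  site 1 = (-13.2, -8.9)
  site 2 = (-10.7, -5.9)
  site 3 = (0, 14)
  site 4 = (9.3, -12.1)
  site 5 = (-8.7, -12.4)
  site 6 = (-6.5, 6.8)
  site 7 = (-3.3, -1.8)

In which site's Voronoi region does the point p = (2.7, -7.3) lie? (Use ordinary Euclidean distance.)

Since √ is increasing, it suffices to compare squared distances:
d²(p, site 1) = (2.7−(-13.2))² + (-7.3−(-8.9))² = 252.81 + 2.56 = 255.37
d²(p, site 2) = (2.7−(-10.7))² + (-7.3−(-5.9))² = 179.56 + 1.96 = 181.52
d²(p, site 3) = (2.7−0)² + (-7.3−14)² = 7.29 + 453.69 = 460.98
d²(p, site 4) = (2.7−9.3)² + (-7.3−(-12.1))² = 43.56 + 23.04 = 66.6
d²(p, site 5) = (2.7−(-8.7))² + (-7.3−(-12.4))² = 129.96 + 26.01 = 155.97
d²(p, site 6) = (2.7−(-6.5))² + (-7.3−6.8)² = 84.64 + 198.81 = 283.45
d²(p, site 7) = (2.7−(-3.3))² + (-7.3−(-1.8))² = 36 + 30.25 = 66.25
Minimum is at site 7.

site 7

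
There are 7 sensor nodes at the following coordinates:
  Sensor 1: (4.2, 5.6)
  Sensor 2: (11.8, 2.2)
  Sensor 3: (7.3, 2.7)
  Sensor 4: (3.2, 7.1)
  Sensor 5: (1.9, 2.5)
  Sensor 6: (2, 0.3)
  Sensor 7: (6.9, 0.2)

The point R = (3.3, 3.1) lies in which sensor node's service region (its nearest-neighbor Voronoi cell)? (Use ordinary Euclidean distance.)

Compare squared distances (the ordering matches that of the actual distances):
d²(R, Sensor 1) = 0.81 + 6.25 = 7.06
d²(R, Sensor 2) = 72.25 + 0.81 = 73.06
d²(R, Sensor 3) = 16 + 0.16 = 16.16
d²(R, Sensor 4) = 0.01 + 16 = 16.01
d²(R, Sensor 5) = 1.96 + 0.36 = 2.32
d²(R, Sensor 6) = 1.69 + 7.84 = 9.53
d²(R, Sensor 7) = 12.96 + 8.41 = 21.37
Minimum is at Sensor 5.

Sensor 5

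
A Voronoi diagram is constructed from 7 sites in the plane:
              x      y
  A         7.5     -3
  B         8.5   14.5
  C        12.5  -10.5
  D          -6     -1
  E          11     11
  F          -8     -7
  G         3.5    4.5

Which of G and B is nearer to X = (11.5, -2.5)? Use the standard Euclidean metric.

Compare squared distances:
|XG|² = (11.5−3.5)² + (-2.5−4.5)² = 64 + 49 = 113
|XB|² = (11.5−8.5)² + (-2.5−14.5)² = 9 + 289 = 298
113 < 298, so G is closer.

G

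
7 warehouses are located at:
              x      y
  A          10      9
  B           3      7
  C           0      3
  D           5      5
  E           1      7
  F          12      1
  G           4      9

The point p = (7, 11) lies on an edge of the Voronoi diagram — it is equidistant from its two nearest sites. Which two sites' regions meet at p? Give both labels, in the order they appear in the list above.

A and G

Squared distances from p to each site:
|pA|² = (7−10)² + (11−9)² = 9 + 4 = 13
|pB|² = (7−3)² + (11−7)² = 16 + 16 = 32
|pC|² = (7−0)² + (11−3)² = 49 + 64 = 113
|pD|² = (7−5)² + (11−5)² = 4 + 36 = 40
|pE|² = (7−1)² + (11−7)² = 36 + 16 = 52
|pF|² = (7−12)² + (11−1)² = 25 + 100 = 125
|pG|² = (7−4)² + (11−9)² = 9 + 4 = 13
p is equidistant from A and G (both at squared distance 13), and every other site is strictly farther — so p lies on the A–G Voronoi edge.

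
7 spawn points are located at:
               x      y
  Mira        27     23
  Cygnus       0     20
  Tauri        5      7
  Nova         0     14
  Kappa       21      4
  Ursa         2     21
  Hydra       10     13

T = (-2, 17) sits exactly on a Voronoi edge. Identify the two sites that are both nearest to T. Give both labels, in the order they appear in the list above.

Cygnus and Nova

Squared distances from T to each site:
d²(T, Mira) = (-2−27)² + (17−23)² = 841 + 36 = 877
d²(T, Cygnus) = (-2−0)² + (17−20)² = 4 + 9 = 13
d²(T, Tauri) = (-2−5)² + (17−7)² = 49 + 100 = 149
d²(T, Nova) = (-2−0)² + (17−14)² = 4 + 9 = 13
d²(T, Kappa) = (-2−21)² + (17−4)² = 529 + 169 = 698
d²(T, Ursa) = (-2−2)² + (17−21)² = 16 + 16 = 32
d²(T, Hydra) = (-2−10)² + (17−13)² = 144 + 16 = 160
T is equidistant from Cygnus and Nova (both at squared distance 13), and every other site is strictly farther — so T lies on the Cygnus–Nova Voronoi edge.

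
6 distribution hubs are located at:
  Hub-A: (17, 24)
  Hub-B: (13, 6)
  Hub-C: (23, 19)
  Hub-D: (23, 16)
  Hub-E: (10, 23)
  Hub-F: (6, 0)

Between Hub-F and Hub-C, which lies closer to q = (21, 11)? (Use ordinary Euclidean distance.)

Hub-C

Compare squared distances:
d²(q, Hub-F) = (21−6)² + (11−0)² = 225 + 121 = 346
d²(q, Hub-C) = (21−23)² + (11−19)² = 4 + 64 = 68
346 > 68, so Hub-C is closer.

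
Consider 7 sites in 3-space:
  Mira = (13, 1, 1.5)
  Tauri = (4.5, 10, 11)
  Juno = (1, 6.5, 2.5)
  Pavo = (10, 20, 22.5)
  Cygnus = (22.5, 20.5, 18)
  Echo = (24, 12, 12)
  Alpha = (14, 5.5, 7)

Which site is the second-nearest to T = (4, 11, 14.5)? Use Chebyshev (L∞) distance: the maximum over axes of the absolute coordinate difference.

d(T, Mira) = max(9, 10, 13) = 13
d(T, Tauri) = max(0.5, 1, 3.5) = 3.5
d(T, Juno) = max(3, 4.5, 12) = 12
d(T, Pavo) = max(6, 9, 8) = 9
d(T, Cygnus) = max(18.5, 9.5, 3.5) = 18.5
d(T, Echo) = max(20, 1, 2.5) = 20
d(T, Alpha) = max(10, 5.5, 7.5) = 10
Sorted ascending: Tauri, Pavo, Alpha, … — the second-nearest is Pavo.

Pavo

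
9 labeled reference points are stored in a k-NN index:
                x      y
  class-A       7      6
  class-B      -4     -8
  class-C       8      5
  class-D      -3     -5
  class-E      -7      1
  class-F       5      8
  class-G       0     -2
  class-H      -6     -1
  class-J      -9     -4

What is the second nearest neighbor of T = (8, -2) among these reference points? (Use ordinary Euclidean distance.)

Compare squared distances (the ordering matches that of the actual distances):
d²(T, class-A) = (8−7)² + (-2−6)² = 1 + 64 = 65
d²(T, class-B) = (8−(-4))² + (-2−(-8))² = 144 + 36 = 180
d²(T, class-C) = (8−8)² + (-2−5)² = 0 + 49 = 49
d²(T, class-D) = (8−(-3))² + (-2−(-5))² = 121 + 9 = 130
d²(T, class-E) = (8−(-7))² + (-2−1)² = 225 + 9 = 234
d²(T, class-F) = (8−5)² + (-2−8)² = 9 + 100 = 109
d²(T, class-G) = (8−0)² + (-2−(-2))² = 64 + 0 = 64
d²(T, class-H) = (8−(-6))² + (-2−(-1))² = 196 + 1 = 197
d²(T, class-J) = (8−(-9))² + (-2−(-4))² = 289 + 4 = 293
Sorted ascending: class-C, class-G, class-A, … — the second-nearest is class-G.

class-G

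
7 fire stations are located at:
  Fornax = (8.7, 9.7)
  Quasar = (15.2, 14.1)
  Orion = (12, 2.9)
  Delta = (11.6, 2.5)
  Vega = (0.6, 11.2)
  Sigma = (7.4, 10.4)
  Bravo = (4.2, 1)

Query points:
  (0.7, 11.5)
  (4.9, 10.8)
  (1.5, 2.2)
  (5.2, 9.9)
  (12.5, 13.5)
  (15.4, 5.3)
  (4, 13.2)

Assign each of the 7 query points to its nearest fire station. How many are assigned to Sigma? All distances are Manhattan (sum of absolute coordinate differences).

2

(0.7, 11.5) — d to each: Fornax:9.8, Quasar:17.1, Orion:19.9, Delta:19.9, Vega:0.4, Sigma:7.8, Bravo:14 → nearest is Vega
(4.9, 10.8) — d to each: Fornax:4.9, Quasar:13.6, Orion:15, Delta:15, Vega:4.7, Sigma:2.9, Bravo:10.5 → nearest is Sigma
(1.5, 2.2) — d to each: Fornax:14.7, Quasar:25.6, Orion:11.2, Delta:10.4, Vega:9.9, Sigma:14.1, Bravo:3.9 → nearest is Bravo
(5.2, 9.9) — d to each: Fornax:3.7, Quasar:14.2, Orion:13.8, Delta:13.8, Vega:5.9, Sigma:2.7, Bravo:9.9 → nearest is Sigma
(12.5, 13.5) — d to each: Fornax:7.6, Quasar:3.3, Orion:11.1, Delta:11.9, Vega:14.2, Sigma:8.2, Bravo:20.8 → nearest is Quasar
(15.4, 5.3) — d to each: Fornax:11.1, Quasar:9, Orion:5.8, Delta:6.6, Vega:20.7, Sigma:13.1, Bravo:15.5 → nearest is Orion
(4, 13.2) — d to each: Fornax:8.2, Quasar:12.1, Orion:18.3, Delta:18.3, Vega:5.4, Sigma:6.2, Bravo:12.4 → nearest is Vega
2 of the 7 points have Sigma as nearest.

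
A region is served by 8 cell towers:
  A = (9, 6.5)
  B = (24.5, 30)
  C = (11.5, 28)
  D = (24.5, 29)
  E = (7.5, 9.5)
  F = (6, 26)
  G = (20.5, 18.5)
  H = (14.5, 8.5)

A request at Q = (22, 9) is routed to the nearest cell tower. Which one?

Since √ is increasing, it suffices to compare squared distances:
|QA|² = 169 + 6.25 = 175.25
|QB|² = 6.25 + 441 = 447.25
|QC|² = 110.25 + 361 = 471.25
|QD|² = 6.25 + 400 = 406.25
|QE|² = 210.25 + 0.25 = 210.5
|QF|² = 256 + 289 = 545
|QG|² = 2.25 + 90.25 = 92.5
|QH|² = 56.25 + 0.25 = 56.5
H is nearest.

H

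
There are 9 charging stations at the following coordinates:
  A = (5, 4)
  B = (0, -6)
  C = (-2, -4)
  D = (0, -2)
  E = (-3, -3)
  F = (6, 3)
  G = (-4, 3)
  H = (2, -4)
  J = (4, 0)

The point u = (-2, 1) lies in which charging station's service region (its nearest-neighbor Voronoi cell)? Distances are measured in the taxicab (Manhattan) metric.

G

d(u,A) = 7 + 3 = 10
d(u,B) = 2 + 7 = 9
d(u,C) = 0 + 5 = 5
d(u,D) = 2 + 3 = 5
d(u,E) = 1 + 4 = 5
d(u,F) = 8 + 2 = 10
d(u,G) = 2 + 2 = 4
d(u,H) = 4 + 5 = 9
d(u,J) = 6 + 1 = 7
Minimum is at G.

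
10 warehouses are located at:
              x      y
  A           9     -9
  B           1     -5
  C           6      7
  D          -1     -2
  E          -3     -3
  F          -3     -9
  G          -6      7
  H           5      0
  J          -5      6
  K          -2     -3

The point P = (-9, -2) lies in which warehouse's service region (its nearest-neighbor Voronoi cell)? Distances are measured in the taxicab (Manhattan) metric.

d(P,A) = |-9−9| + |-2−(-9)| = 18 + 7 = 25
d(P,B) = |-9−1| + |-2−(-5)| = 10 + 3 = 13
d(P,C) = |-9−6| + |-2−7| = 15 + 9 = 24
d(P,D) = |-9−(-1)| + |-2−(-2)| = 8 + 0 = 8
d(P,E) = |-9−(-3)| + |-2−(-3)| = 6 + 1 = 7
d(P,F) = |-9−(-3)| + |-2−(-9)| = 6 + 7 = 13
d(P,G) = |-9−(-6)| + |-2−7| = 3 + 9 = 12
d(P,H) = |-9−5| + |-2−0| = 14 + 2 = 16
d(P,J) = |-9−(-5)| + |-2−6| = 4 + 8 = 12
d(P,K) = |-9−(-2)| + |-2−(-3)| = 7 + 1 = 8
The smallest is to E, so P lies in the Voronoi region of E.

E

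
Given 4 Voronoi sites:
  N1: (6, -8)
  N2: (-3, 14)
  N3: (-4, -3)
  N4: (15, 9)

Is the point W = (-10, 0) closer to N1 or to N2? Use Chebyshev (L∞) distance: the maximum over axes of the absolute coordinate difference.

N2

d(W,N1) = max(16, 8) = 16
d(W,N2) = max(7, 14) = 14
16 > 14, so N2 is closer.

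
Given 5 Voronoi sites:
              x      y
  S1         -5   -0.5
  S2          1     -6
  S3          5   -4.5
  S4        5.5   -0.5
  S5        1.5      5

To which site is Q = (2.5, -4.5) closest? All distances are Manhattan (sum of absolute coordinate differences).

S3

d(Q,S1) = 7.5 + 4 = 11.5
d(Q,S2) = 1.5 + 1.5 = 3
d(Q,S3) = 2.5 + 0 = 2.5
d(Q,S4) = 3 + 4 = 7
d(Q,S5) = 1 + 9.5 = 10.5
The smallest is to S3, so Q lies in the Voronoi region of S3.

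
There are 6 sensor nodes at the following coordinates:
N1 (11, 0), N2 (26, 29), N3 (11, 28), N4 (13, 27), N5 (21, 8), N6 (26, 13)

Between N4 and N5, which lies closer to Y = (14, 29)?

N4

Compare squared distances:
|YN4|² = (14−13)² + (29−27)² = 1 + 4 = 5
|YN5|² = (14−21)² + (29−8)² = 49 + 441 = 490
5 < 490, so N4 is closer.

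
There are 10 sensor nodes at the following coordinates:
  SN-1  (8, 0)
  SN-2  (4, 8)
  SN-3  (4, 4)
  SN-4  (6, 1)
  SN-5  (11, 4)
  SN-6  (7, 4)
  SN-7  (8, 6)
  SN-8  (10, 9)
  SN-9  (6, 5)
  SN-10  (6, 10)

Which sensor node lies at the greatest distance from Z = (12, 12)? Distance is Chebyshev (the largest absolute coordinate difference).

SN-1

d(Z, SN-1) = max(4, 12) = 12
d(Z, SN-2) = max(8, 4) = 8
d(Z, SN-3) = max(8, 8) = 8
d(Z, SN-4) = max(6, 11) = 11
d(Z, SN-5) = max(1, 8) = 8
d(Z, SN-6) = max(5, 8) = 8
d(Z, SN-7) = max(4, 6) = 6
d(Z, SN-8) = max(2, 3) = 3
d(Z, SN-9) = max(6, 7) = 7
d(Z, SN-10) = max(6, 2) = 6
The largest is to SN-1.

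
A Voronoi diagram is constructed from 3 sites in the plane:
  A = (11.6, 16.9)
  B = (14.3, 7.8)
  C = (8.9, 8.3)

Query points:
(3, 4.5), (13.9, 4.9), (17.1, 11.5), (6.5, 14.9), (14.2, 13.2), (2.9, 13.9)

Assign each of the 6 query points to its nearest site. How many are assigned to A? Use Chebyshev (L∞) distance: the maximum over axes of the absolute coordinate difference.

2

(3, 4.5) — d to each: A:12.4, B:11.3, C:5.9 → nearest is C
(13.9, 4.9) — d to each: A:12, B:2.9, C:5 → nearest is B
(17.1, 11.5) — d to each: A:5.5, B:3.7, C:8.2 → nearest is B
(6.5, 14.9) — d to each: A:5.1, B:7.8, C:6.6 → nearest is A
(14.2, 13.2) — d to each: A:3.7, B:5.4, C:5.3 → nearest is A
(2.9, 13.9) — d to each: A:8.7, B:11.4, C:6 → nearest is C
2 of the 6 points have A as nearest.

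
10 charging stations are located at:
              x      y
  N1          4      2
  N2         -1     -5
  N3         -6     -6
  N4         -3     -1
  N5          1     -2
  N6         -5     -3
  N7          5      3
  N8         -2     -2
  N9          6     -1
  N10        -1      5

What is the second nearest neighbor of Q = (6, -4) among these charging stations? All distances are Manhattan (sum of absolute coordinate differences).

d(Q,N1) = |6−4| + |-4−2| = 2 + 6 = 8
d(Q,N2) = |6−(-1)| + |-4−(-5)| = 7 + 1 = 8
d(Q,N3) = |6−(-6)| + |-4−(-6)| = 12 + 2 = 14
d(Q,N4) = |6−(-3)| + |-4−(-1)| = 9 + 3 = 12
d(Q,N5) = |6−1| + |-4−(-2)| = 5 + 2 = 7
d(Q,N6) = |6−(-5)| + |-4−(-3)| = 11 + 1 = 12
d(Q,N7) = |6−5| + |-4−3| = 1 + 7 = 8
d(Q,N8) = |6−(-2)| + |-4−(-2)| = 8 + 2 = 10
d(Q,N9) = |6−6| + |-4−(-1)| = 0 + 3 = 3
d(Q, N10) = |6−(-1)| + |-4−5| = 7 + 9 = 16
Sorted ascending: N9, N5, N1, … — the second-nearest is N5.

N5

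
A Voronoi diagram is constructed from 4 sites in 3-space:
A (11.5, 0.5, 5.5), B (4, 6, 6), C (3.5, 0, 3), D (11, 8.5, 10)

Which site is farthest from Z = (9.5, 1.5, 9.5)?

Since √ is increasing, it suffices to compare squared distances:
|ZA|² = (9.5−11.5)² + (1.5−0.5)² + (9.5−5.5)² = 4 + 1 + 16 = 21
|ZB|² = (9.5−4)² + (1.5−6)² + (9.5−6)² = 30.25 + 20.25 + 12.25 = 62.75
|ZC|² = (9.5−3.5)² + (1.5−0)² + (9.5−3)² = 36 + 2.25 + 42.25 = 80.5
|ZD|² = (9.5−11)² + (1.5−8.5)² + (9.5−10)² = 2.25 + 49 + 0.25 = 51.5
The largest is to C.

C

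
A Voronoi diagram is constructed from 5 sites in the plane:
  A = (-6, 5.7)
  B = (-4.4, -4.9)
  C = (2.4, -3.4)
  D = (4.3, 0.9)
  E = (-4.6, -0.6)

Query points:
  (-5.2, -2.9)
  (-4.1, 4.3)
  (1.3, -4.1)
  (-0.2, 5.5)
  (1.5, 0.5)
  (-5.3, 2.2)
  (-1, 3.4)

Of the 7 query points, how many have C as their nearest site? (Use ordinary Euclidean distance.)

(-5.2, -2.9) — d² to each: A:74.6, B:4.64, C:58.01, D:104.69, E:5.65 → nearest is B
(-4.1, 4.3) — d² to each: A:5.57, B:84.73, C:101.54, D:82.12, E:24.26 → nearest is A
(1.3, -4.1) — d² to each: A:149.33, B:33.13, C:1.7, D:34, E:47.06 → nearest is C
(-0.2, 5.5) — d² to each: A:33.68, B:125.8, C:85.97, D:41.41, E:56.57 → nearest is A
(1.5, 0.5) — d² to each: A:83.29, B:63.97, C:16.02, D:8, E:38.42 → nearest is D
(-5.3, 2.2) — d² to each: A:12.74, B:51.22, C:90.65, D:93.85, E:8.33 → nearest is E
(-1, 3.4) — d² to each: A:30.29, B:80.45, C:57.8, D:34.34, E:28.96 → nearest is E
1 of the 7 points has C as nearest.

1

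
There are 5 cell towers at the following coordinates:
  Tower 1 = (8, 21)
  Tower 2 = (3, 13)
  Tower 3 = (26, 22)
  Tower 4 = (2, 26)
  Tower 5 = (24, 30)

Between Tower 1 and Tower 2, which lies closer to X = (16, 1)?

Tower 2

Compare squared distances:
d²(X, Tower 1) = (16−8)² + (1−21)² = 64 + 400 = 464
d²(X, Tower 2) = (16−3)² + (1−13)² = 169 + 144 = 313
464 > 313, so Tower 2 is closer.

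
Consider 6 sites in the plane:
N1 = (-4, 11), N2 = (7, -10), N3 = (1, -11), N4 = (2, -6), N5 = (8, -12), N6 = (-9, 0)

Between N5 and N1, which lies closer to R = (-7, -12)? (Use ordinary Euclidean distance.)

Compare squared distances:
|RN5|² = (-7−8)² + (-12−(-12))² = 225 + 0 = 225
|RN1|² = (-7−(-4))² + (-12−11)² = 9 + 529 = 538
225 < 538, so N5 is closer.

N5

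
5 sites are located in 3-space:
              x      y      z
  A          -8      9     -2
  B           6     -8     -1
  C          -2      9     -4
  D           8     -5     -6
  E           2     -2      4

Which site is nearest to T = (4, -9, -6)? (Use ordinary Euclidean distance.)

Squared Euclidean distances:
|TA|² = (4−(-8))² + (-9−9)² + (-6−(-2))² = 144 + 324 + 16 = 484
|TB|² = (4−6)² + (-9−(-8))² + (-6−(-1))² = 4 + 1 + 25 = 30
|TC|² = (4−(-2))² + (-9−9)² + (-6−(-4))² = 36 + 324 + 4 = 364
|TD|² = (4−8)² + (-9−(-5))² + (-6−(-6))² = 16 + 16 + 0 = 32
|TE|² = (4−2)² + (-9−(-2))² + (-6−4)² = 4 + 49 + 100 = 153
Minimum is at B.

B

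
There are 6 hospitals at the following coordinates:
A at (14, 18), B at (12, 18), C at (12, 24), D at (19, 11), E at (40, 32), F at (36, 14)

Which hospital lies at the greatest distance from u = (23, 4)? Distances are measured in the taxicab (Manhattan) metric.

E

d(u,A) = |23−14| + |4−18| = 9 + 14 = 23
d(u,B) = |23−12| + |4−18| = 11 + 14 = 25
d(u,C) = |23−12| + |4−24| = 11 + 20 = 31
d(u,D) = |23−19| + |4−11| = 4 + 7 = 11
d(u,E) = |23−40| + |4−32| = 17 + 28 = 45
d(u,F) = |23−36| + |4−14| = 13 + 10 = 23
The largest is to E.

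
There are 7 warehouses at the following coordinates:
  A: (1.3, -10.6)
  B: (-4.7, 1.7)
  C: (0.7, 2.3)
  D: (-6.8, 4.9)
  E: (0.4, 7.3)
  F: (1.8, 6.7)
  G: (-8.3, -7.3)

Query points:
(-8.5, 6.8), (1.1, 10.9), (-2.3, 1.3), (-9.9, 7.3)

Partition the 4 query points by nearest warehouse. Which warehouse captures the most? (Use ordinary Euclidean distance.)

D

(-8.5, 6.8) — d² to each: A:398.8, B:40.45, C:104.89, D:6.5, E:79.46, F:106.1, G:198.85 → nearest is D
(1.1, 10.9) — d² to each: A:462.29, B:118.28, C:74.12, D:98.41, E:13.45, F:18.13, G:419.6 → nearest is E
(-2.3, 1.3) — d² to each: A:154.57, B:5.92, C:10, D:33.21, E:43.29, F:45.97, G:109.96 → nearest is B
(-9.9, 7.3) — d² to each: A:445.85, B:58.4, C:137.36, D:15.37, E:106.09, F:137.25, G:215.72 → nearest is D
Tally — B:1, D:2, E:1. D captures the most (2).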